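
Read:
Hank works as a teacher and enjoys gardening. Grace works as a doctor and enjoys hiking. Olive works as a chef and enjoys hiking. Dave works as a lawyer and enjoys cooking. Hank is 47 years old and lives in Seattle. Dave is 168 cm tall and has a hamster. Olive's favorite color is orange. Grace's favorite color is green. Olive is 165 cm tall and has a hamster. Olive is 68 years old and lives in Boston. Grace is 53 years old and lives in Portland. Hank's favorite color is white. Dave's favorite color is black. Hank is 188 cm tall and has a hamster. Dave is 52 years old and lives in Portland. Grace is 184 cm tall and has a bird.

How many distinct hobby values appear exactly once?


Unique hobby values: 2

2


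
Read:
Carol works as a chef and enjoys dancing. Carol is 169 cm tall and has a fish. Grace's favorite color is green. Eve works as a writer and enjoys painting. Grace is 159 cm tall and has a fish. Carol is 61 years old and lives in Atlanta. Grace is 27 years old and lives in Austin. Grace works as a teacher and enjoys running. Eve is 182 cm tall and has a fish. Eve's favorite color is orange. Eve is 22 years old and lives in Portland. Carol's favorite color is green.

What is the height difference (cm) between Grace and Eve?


|159 - 182| = 23

23


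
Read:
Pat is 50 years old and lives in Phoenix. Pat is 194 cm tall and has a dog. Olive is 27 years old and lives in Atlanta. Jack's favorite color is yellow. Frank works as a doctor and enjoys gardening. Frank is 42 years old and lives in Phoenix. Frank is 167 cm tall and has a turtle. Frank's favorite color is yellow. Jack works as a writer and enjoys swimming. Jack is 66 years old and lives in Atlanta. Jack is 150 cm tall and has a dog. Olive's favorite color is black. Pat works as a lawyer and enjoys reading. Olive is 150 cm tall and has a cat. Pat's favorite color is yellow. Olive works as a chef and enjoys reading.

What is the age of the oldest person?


Oldest: Jack at 66

66


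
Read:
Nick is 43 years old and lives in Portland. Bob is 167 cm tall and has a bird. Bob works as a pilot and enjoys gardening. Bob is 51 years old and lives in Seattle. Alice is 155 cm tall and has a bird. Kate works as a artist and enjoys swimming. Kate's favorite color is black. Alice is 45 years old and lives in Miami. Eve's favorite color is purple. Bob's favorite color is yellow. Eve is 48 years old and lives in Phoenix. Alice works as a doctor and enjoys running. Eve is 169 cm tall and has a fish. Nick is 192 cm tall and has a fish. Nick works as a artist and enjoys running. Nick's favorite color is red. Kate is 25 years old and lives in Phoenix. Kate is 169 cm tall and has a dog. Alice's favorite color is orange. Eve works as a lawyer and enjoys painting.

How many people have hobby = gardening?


Count: 1

1


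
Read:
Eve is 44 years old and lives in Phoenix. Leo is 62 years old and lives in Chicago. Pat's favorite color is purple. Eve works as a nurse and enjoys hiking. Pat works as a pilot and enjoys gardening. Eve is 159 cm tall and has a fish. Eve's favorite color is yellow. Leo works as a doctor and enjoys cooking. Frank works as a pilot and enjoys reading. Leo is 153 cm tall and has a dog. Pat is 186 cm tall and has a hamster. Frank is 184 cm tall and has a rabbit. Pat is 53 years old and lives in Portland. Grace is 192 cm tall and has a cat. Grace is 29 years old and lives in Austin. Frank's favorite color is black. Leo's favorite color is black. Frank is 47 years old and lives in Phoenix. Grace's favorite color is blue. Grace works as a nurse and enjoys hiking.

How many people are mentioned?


People: Grace, Pat, Leo, Frank, Eve. Count = 5

5


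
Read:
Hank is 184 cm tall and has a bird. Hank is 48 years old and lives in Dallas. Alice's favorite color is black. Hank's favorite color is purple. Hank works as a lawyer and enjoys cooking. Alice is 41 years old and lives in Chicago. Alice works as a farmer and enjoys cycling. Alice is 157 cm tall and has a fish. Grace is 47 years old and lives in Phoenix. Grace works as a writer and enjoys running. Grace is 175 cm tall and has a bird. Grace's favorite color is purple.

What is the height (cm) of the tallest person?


Tallest: Hank at 184 cm

184


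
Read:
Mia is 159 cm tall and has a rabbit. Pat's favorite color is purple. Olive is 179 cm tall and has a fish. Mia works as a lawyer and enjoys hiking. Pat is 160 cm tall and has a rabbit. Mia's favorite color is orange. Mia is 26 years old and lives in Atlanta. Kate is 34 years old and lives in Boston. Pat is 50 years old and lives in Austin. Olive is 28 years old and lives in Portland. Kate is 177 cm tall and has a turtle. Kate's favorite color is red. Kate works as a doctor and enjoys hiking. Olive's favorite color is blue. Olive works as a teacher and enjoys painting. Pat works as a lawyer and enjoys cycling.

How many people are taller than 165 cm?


Taller than 165: 2

2


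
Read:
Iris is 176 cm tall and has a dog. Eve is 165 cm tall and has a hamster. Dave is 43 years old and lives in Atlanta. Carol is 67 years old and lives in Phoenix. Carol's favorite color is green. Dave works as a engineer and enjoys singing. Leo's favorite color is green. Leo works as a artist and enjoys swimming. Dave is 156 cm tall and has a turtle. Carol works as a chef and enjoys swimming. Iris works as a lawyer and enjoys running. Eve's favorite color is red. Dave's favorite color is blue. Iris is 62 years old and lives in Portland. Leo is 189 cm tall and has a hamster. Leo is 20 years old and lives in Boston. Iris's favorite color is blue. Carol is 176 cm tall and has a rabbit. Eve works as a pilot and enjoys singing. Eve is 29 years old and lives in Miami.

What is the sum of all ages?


29+43+62+67+20 = 221

221


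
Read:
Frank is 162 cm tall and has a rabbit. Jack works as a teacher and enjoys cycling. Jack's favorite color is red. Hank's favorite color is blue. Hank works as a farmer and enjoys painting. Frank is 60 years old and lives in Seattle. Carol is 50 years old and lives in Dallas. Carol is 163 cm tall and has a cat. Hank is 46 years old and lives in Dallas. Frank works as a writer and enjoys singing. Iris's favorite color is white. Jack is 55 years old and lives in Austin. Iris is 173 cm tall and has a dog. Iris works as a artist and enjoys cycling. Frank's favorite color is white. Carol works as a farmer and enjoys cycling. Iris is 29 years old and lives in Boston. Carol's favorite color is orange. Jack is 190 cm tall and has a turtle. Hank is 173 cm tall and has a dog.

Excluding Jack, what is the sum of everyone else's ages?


Sum (excluding Jack): 185

185


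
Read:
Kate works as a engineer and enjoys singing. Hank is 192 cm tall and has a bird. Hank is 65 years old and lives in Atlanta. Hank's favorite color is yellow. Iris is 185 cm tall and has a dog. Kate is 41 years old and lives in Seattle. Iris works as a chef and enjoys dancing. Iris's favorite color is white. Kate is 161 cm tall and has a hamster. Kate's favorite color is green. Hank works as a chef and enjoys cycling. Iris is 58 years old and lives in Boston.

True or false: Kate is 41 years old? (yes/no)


Kate is actually 41. yes

yes


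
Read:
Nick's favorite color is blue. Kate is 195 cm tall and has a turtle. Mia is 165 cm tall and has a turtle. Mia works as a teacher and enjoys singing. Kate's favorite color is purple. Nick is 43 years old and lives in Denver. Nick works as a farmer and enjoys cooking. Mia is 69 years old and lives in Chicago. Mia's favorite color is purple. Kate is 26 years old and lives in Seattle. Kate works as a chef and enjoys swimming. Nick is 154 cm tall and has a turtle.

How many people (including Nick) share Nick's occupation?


Nick is a farmer. Count = 1

1


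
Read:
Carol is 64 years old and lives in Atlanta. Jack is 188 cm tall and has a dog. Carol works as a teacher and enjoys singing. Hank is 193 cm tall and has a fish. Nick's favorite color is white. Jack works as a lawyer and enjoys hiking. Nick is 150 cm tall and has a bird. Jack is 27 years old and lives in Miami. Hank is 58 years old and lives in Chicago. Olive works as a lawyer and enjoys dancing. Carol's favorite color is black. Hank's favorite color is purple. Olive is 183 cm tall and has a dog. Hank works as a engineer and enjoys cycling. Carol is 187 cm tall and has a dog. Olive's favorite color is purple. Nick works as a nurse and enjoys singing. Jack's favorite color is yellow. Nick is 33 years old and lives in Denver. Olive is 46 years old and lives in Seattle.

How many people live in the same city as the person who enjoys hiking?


Person with hobby hiking is Jack, city Miami. Count = 1

1


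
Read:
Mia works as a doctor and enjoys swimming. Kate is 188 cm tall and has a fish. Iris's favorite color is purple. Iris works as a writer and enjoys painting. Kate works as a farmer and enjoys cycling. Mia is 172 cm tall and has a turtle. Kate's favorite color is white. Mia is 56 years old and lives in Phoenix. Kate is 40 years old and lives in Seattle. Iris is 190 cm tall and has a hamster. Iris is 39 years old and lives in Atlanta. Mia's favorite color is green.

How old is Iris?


Iris is 39 years old

39


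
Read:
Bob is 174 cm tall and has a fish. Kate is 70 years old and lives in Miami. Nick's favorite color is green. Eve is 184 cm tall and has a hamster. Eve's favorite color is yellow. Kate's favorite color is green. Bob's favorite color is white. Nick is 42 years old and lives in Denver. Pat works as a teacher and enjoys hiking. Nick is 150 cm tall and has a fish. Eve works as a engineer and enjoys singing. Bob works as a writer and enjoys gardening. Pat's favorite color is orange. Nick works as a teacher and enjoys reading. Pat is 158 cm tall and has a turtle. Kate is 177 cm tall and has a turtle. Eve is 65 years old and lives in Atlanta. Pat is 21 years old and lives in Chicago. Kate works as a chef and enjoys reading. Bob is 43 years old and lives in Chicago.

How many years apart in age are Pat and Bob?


21 vs 43, diff = 22

22


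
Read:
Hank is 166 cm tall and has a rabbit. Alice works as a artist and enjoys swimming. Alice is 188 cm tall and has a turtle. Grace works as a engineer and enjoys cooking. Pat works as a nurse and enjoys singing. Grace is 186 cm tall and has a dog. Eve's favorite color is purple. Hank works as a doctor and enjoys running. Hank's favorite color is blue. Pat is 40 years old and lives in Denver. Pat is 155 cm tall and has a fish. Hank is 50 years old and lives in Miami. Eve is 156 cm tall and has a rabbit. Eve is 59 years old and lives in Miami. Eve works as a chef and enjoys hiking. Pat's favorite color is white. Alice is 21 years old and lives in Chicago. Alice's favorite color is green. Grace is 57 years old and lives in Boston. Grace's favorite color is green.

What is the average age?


Sum=227, n=5, avg=45.4

45.4


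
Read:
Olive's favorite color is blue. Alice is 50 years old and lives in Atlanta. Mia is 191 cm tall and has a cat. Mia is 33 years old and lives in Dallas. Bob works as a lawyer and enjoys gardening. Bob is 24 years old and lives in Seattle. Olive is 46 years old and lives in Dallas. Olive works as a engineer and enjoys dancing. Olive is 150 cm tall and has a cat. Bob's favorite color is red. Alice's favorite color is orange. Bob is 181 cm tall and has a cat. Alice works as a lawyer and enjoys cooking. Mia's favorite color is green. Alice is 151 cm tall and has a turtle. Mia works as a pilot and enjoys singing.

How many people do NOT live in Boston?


Not in Boston: 4

4


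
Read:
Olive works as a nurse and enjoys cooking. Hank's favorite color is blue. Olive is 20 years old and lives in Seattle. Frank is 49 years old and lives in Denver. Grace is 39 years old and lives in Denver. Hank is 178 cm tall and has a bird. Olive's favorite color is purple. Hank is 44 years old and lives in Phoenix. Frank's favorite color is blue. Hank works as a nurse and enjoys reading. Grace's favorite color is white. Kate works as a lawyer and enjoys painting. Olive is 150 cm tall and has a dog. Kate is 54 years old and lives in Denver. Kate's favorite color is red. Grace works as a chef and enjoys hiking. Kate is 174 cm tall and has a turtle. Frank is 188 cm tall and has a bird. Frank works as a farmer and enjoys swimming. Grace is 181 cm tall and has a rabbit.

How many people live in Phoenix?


Count in Phoenix: 1

1


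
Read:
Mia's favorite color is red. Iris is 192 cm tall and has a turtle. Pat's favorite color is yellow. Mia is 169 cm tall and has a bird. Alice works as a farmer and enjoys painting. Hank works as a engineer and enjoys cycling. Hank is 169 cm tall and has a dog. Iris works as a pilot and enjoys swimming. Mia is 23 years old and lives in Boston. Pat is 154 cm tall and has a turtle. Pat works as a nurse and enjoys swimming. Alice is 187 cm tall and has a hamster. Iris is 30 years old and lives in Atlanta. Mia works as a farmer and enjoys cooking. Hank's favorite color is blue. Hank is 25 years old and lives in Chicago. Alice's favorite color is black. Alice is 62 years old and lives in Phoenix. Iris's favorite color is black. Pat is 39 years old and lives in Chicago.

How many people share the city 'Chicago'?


Count: 2

2


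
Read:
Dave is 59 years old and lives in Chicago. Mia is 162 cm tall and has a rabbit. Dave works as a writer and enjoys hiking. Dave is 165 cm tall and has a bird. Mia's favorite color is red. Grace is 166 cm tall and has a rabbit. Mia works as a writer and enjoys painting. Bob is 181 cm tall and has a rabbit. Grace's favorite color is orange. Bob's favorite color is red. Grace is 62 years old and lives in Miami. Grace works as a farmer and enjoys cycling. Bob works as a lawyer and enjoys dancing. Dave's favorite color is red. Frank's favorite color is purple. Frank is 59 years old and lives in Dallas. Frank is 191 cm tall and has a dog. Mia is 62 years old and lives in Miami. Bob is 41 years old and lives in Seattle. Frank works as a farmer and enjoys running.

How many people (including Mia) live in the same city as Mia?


Mia lives in Miami. Count = 2

2


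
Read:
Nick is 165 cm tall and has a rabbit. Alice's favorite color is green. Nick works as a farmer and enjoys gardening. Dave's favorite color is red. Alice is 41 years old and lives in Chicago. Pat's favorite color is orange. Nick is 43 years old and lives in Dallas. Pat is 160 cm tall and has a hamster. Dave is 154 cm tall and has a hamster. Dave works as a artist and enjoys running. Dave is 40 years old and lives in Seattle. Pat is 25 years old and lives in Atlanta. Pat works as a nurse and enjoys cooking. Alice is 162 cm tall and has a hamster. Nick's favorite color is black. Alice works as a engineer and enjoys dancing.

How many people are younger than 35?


Filter: 1

1


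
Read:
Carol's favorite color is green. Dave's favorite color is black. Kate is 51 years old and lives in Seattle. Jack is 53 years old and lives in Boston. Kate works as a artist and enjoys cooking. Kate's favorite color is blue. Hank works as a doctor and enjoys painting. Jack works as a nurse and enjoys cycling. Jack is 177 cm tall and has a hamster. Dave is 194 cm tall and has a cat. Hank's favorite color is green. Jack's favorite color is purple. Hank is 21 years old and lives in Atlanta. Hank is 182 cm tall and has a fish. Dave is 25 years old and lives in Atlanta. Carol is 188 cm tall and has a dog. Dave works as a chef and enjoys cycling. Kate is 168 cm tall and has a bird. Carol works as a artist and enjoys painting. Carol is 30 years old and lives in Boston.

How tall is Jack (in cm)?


Jack is 177 cm tall

177


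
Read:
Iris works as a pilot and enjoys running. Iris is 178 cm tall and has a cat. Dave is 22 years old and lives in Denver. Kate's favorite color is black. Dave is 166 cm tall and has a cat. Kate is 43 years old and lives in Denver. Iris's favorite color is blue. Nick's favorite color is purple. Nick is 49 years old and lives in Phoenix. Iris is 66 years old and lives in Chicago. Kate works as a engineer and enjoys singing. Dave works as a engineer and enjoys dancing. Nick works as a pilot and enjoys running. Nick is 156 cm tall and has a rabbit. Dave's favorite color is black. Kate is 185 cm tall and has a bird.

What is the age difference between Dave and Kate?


|22 - 43| = 21

21


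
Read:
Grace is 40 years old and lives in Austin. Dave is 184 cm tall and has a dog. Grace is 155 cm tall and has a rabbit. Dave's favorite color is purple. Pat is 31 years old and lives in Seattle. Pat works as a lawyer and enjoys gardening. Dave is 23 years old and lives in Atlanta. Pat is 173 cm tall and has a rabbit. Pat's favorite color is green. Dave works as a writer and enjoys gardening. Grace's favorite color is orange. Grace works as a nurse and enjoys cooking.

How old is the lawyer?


The lawyer is Pat, age 31

31


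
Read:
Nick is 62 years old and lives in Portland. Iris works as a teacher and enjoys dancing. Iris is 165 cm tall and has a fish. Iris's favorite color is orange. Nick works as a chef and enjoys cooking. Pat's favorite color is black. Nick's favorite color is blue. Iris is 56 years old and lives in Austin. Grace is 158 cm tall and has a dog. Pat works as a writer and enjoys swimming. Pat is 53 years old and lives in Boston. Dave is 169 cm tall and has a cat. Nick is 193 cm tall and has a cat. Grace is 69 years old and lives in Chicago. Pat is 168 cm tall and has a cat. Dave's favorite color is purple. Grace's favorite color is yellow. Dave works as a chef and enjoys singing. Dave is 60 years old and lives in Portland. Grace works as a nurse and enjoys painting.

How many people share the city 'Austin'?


Count: 1

1


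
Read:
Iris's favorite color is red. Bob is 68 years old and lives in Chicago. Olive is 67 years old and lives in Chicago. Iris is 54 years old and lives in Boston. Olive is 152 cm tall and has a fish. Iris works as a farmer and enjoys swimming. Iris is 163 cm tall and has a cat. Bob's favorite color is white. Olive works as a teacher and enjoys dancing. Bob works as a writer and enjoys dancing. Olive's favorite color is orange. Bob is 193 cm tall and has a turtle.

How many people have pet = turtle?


Count: 1

1


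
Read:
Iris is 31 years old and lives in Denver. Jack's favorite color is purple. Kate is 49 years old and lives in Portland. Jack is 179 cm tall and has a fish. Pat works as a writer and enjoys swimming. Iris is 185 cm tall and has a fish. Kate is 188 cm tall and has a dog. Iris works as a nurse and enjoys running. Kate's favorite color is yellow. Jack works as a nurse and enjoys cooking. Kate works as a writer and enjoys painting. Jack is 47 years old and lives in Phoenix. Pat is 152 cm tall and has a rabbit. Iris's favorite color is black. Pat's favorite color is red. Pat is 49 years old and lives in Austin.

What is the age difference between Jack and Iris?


|47 - 31| = 16

16


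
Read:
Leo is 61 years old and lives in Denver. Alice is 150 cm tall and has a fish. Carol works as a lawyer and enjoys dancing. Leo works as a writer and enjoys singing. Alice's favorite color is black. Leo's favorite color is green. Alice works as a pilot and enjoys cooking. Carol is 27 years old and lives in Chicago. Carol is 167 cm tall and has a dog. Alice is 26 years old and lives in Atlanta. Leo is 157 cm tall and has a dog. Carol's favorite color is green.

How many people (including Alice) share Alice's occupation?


Alice is a pilot. Count = 1

1


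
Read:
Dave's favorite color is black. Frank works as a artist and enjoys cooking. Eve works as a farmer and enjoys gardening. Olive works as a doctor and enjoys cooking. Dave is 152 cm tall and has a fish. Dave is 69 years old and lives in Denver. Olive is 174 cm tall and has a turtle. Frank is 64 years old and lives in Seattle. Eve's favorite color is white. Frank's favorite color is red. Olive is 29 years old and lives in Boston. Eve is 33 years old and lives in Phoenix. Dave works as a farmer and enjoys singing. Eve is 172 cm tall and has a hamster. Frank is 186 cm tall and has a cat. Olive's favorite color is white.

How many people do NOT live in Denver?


Not in Denver: 3

3


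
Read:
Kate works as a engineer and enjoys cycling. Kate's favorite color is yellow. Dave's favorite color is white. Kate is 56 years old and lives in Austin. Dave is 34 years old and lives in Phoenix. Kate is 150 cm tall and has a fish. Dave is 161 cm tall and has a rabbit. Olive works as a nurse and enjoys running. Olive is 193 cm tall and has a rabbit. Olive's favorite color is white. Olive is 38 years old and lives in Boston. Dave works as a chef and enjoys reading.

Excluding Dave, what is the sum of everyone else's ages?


Sum (excluding Dave): 94

94


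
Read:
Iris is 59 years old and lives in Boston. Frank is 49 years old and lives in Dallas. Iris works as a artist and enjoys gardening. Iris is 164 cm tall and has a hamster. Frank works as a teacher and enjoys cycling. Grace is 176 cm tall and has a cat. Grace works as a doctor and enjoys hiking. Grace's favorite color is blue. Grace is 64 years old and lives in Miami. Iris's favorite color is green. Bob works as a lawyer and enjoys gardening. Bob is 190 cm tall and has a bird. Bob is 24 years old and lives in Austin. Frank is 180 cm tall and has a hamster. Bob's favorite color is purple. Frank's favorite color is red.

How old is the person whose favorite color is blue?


Person with favorite color=blue is Grace, age 64

64


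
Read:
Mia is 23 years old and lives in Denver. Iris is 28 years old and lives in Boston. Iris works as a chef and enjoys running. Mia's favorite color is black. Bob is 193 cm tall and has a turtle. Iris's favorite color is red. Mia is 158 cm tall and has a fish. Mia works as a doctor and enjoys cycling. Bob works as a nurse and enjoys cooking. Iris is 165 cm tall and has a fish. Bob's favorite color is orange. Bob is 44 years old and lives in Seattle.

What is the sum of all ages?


23+44+28 = 95

95


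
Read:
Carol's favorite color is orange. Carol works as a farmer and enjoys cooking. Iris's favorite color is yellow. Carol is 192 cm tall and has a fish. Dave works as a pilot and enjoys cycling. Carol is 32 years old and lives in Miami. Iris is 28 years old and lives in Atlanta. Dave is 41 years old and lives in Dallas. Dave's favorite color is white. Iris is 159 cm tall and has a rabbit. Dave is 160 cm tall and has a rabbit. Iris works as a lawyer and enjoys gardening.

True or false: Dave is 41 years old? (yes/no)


Dave is actually 41. yes

yes


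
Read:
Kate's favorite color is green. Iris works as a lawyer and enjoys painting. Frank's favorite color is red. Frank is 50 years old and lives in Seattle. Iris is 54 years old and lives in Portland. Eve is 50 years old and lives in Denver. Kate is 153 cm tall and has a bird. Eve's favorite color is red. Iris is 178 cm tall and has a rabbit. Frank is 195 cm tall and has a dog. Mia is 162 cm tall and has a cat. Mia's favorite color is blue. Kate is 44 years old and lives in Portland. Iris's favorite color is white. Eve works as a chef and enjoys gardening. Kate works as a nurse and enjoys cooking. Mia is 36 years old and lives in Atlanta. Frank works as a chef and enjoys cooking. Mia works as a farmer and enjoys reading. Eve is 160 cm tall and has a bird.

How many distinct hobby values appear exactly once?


Unique hobby values: 3

3


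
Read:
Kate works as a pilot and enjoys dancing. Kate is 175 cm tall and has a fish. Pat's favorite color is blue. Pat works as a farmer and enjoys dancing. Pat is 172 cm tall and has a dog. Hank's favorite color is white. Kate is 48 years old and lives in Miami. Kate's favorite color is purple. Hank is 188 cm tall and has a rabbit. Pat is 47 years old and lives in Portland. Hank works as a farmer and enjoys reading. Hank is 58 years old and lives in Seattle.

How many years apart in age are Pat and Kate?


47 vs 48, diff = 1

1


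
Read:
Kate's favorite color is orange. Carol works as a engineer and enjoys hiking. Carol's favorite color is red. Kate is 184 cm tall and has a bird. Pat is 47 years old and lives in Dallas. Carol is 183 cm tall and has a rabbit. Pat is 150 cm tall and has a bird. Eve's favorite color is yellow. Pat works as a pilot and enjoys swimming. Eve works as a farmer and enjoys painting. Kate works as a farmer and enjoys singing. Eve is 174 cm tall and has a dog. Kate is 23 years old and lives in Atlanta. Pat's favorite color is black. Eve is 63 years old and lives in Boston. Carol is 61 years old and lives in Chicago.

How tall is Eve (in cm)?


Eve is 174 cm tall

174


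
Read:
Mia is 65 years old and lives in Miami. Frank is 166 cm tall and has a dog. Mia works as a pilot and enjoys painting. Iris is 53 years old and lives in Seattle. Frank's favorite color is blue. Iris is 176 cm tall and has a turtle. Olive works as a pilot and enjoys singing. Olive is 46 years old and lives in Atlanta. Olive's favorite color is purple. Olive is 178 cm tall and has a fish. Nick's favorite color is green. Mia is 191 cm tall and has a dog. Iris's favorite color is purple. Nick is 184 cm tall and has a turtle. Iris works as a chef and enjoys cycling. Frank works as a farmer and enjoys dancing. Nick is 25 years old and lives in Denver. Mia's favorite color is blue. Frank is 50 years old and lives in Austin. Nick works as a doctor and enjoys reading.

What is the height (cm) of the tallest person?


Tallest: Mia at 191 cm

191


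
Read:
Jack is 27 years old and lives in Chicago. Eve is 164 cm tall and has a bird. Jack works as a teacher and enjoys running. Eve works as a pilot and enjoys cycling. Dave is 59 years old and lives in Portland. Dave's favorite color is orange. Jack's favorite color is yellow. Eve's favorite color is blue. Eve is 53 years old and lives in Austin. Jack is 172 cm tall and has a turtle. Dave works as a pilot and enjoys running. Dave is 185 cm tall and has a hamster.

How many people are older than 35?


Filter: 2

2


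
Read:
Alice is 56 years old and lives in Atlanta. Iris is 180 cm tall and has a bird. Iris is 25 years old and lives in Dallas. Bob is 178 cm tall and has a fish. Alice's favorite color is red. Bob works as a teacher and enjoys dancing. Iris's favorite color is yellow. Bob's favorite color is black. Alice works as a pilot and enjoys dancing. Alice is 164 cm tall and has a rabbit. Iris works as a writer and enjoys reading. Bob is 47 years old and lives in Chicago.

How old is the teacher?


The teacher is Bob, age 47

47


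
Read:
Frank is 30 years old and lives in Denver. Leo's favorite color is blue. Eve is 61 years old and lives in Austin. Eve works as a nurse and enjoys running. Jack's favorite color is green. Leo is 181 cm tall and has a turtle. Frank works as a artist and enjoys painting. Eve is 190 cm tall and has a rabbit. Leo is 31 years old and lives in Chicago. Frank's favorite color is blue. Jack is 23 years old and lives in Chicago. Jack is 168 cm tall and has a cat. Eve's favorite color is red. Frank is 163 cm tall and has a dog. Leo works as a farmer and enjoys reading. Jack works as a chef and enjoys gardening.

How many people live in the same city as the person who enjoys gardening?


Person with hobby gardening is Jack, city Chicago. Count = 2

2


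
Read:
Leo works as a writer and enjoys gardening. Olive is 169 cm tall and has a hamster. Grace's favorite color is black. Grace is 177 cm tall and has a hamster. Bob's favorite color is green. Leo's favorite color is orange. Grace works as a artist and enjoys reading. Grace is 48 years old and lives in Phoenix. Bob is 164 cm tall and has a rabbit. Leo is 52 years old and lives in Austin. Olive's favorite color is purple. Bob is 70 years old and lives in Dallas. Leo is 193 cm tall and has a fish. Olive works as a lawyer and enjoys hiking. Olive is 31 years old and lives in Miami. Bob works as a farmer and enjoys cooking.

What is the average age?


Sum=201, n=4, avg=50.25

50.25


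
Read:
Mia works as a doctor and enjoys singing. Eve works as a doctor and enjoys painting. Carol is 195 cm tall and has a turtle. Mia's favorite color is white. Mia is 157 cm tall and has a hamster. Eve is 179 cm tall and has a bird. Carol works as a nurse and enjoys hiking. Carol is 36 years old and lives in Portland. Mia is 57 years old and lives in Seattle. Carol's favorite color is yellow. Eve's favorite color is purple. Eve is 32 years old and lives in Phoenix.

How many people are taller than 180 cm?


Taller than 180: 1

1


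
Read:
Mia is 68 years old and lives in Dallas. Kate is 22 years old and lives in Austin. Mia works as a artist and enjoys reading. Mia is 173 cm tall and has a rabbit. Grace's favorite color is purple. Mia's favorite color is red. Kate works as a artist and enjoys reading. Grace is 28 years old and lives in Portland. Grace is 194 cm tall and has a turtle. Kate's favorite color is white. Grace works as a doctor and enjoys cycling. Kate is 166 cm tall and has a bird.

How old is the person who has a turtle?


Person with turtle is Grace, age 28

28


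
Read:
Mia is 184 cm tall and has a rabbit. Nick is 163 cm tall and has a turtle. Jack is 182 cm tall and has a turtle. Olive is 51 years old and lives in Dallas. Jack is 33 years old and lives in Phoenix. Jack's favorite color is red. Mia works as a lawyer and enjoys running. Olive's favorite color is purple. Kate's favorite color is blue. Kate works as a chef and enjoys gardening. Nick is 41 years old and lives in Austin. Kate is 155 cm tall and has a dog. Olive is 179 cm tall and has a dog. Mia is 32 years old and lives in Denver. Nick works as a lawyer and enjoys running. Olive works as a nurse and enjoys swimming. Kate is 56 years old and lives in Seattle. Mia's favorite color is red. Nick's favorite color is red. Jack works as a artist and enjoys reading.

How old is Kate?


Kate is 56 years old

56


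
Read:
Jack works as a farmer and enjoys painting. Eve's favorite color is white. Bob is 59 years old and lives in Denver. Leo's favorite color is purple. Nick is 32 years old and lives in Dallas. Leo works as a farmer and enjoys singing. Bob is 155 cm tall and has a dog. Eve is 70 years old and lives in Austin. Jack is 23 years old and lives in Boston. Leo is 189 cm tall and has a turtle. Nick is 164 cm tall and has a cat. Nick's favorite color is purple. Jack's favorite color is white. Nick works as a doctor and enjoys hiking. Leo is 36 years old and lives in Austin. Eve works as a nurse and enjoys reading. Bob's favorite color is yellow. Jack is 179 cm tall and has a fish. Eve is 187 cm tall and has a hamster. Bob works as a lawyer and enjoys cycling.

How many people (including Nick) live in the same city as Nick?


Nick lives in Dallas. Count = 1

1


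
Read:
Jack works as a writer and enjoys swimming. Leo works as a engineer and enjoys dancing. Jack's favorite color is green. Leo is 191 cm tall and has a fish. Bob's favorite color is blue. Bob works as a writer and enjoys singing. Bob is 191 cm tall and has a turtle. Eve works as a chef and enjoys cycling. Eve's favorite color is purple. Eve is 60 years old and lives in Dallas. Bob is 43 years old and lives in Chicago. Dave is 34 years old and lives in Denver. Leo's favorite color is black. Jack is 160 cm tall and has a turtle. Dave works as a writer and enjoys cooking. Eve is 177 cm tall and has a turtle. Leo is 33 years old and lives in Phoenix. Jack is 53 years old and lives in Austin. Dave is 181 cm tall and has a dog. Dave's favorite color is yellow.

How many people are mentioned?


People: Jack, Dave, Leo, Eve, Bob. Count = 5

5


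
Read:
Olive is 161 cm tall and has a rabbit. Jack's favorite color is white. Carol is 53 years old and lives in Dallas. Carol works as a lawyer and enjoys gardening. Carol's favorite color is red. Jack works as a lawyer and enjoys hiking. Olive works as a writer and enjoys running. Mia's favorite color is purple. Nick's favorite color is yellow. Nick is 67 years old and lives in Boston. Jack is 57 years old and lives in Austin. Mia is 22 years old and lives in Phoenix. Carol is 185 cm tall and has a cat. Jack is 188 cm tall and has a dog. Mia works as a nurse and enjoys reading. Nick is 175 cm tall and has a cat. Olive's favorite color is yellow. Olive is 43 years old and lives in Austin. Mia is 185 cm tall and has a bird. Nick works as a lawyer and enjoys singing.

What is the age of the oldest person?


Oldest: Nick at 67

67


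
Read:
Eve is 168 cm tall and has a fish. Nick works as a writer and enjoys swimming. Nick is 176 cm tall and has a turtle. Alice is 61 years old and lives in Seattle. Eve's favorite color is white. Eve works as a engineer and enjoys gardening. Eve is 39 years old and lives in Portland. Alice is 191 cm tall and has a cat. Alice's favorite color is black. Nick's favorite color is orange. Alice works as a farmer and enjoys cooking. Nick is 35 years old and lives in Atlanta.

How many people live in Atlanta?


Count in Atlanta: 1

1


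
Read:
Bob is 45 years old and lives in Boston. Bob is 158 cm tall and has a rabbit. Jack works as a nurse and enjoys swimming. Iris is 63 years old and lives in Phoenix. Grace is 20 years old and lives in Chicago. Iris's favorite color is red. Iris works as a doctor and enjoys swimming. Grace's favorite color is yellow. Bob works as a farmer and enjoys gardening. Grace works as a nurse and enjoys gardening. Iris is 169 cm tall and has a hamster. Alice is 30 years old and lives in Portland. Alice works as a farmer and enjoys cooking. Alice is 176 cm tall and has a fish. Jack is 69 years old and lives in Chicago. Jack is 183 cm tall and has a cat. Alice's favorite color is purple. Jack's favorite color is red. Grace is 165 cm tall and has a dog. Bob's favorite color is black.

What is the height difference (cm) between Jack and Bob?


|183 - 158| = 25

25


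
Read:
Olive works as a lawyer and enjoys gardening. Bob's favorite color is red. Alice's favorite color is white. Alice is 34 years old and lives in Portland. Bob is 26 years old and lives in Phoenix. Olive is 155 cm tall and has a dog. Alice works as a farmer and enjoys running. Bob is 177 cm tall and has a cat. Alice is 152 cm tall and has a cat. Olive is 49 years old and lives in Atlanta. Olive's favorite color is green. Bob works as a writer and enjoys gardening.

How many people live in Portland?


Count in Portland: 1

1


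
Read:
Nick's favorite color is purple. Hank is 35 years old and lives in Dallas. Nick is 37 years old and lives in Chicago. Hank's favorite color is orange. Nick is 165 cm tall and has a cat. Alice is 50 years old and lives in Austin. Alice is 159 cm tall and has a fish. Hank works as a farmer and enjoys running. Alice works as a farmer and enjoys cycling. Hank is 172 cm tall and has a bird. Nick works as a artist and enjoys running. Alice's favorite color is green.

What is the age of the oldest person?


Oldest: Alice at 50

50


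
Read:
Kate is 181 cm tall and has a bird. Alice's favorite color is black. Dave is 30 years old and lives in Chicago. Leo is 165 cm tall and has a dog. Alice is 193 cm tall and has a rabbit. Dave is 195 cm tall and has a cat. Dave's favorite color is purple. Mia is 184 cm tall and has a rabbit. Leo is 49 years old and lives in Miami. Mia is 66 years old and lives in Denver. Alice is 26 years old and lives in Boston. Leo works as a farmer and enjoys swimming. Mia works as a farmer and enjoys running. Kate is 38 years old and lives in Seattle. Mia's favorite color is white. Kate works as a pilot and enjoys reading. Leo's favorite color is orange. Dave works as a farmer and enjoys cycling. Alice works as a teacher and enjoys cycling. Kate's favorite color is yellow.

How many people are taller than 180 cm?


Taller than 180: 4

4


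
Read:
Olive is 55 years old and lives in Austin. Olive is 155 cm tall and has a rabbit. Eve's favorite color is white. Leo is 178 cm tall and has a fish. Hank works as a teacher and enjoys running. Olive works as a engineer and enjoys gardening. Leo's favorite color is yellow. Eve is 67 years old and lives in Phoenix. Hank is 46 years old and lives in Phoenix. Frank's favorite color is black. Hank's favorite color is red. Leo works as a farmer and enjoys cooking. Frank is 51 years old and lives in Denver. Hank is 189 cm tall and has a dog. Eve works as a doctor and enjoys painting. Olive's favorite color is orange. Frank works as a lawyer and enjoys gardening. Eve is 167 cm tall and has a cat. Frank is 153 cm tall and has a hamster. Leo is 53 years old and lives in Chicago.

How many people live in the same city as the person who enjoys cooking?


Person with hobby cooking is Leo, city Chicago. Count = 1

1


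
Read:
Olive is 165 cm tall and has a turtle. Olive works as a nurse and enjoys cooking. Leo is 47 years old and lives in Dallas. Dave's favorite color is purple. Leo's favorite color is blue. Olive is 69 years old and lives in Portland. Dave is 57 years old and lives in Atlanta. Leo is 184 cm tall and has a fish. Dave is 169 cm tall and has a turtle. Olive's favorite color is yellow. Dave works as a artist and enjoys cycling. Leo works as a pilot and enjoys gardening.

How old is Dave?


Dave is 57 years old

57


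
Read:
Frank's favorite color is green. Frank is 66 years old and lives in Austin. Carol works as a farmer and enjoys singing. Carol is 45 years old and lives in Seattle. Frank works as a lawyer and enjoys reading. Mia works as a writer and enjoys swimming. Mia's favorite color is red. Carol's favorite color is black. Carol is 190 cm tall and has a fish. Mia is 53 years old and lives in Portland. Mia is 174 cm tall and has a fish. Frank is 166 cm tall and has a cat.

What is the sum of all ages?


66+53+45 = 164

164


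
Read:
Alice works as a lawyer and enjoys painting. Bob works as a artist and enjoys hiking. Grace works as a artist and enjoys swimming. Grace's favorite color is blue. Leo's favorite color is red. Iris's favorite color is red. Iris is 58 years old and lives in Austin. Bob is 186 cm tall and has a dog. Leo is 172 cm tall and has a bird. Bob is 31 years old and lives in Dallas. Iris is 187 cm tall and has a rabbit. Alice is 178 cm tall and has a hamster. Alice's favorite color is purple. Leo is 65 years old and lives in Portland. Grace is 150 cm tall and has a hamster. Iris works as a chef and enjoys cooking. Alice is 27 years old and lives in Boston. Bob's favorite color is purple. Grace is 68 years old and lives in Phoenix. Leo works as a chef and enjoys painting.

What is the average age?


Sum=249, n=5, avg=49.8

49.8


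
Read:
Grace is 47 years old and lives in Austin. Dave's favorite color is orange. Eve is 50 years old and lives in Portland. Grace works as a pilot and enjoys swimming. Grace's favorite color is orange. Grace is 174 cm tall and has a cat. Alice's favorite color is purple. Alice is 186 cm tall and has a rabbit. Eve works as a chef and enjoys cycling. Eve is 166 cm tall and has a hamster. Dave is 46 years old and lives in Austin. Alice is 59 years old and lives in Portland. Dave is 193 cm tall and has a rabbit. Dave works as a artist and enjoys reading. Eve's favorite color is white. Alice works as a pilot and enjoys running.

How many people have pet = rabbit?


Count: 2

2


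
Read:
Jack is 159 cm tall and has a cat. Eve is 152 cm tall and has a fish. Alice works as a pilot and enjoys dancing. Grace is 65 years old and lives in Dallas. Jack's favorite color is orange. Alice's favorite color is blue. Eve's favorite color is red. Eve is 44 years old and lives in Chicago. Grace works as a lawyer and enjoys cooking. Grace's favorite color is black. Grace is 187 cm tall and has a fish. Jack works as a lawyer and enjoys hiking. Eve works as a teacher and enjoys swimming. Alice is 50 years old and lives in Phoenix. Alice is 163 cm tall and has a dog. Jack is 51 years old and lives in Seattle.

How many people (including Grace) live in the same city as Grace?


Grace lives in Dallas. Count = 1

1


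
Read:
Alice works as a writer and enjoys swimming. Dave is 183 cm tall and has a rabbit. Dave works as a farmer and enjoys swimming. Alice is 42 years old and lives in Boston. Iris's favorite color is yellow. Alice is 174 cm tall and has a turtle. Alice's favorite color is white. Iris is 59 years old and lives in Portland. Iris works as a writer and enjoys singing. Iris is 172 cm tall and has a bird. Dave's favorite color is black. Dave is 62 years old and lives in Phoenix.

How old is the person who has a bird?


Person with bird is Iris, age 59

59
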